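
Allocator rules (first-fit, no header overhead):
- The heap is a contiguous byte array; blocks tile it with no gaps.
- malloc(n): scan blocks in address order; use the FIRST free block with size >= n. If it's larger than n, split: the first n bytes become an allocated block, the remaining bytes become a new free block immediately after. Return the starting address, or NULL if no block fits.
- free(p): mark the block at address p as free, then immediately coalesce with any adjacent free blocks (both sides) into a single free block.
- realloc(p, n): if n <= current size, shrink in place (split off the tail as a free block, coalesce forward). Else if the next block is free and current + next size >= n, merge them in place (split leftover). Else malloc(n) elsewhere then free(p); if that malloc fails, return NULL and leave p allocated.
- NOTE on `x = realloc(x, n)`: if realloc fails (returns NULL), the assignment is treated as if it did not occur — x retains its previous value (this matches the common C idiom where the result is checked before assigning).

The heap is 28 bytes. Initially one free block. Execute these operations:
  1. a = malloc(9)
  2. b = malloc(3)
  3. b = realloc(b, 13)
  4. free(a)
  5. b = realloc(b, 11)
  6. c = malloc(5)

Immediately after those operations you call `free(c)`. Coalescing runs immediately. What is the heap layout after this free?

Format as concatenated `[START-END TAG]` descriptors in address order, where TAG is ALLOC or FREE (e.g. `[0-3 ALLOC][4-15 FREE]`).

Answer: [0-8 FREE][9-19 ALLOC][20-27 FREE]

Derivation:
Op 1: a = malloc(9) -> a = 0; heap: [0-8 ALLOC][9-27 FREE]
Op 2: b = malloc(3) -> b = 9; heap: [0-8 ALLOC][9-11 ALLOC][12-27 FREE]
Op 3: b = realloc(b, 13) -> b = 9; heap: [0-8 ALLOC][9-21 ALLOC][22-27 FREE]
Op 4: free(a) -> (freed a); heap: [0-8 FREE][9-21 ALLOC][22-27 FREE]
Op 5: b = realloc(b, 11) -> b = 9; heap: [0-8 FREE][9-19 ALLOC][20-27 FREE]
Op 6: c = malloc(5) -> c = 0; heap: [0-4 ALLOC][5-8 FREE][9-19 ALLOC][20-27 FREE]
free(c): c = 0 -> block [0-4 ALLOC]; mark free, coalesce with adjacent free neighbors -> [0-8 FREE][9-19 ALLOC][20-27 FREE]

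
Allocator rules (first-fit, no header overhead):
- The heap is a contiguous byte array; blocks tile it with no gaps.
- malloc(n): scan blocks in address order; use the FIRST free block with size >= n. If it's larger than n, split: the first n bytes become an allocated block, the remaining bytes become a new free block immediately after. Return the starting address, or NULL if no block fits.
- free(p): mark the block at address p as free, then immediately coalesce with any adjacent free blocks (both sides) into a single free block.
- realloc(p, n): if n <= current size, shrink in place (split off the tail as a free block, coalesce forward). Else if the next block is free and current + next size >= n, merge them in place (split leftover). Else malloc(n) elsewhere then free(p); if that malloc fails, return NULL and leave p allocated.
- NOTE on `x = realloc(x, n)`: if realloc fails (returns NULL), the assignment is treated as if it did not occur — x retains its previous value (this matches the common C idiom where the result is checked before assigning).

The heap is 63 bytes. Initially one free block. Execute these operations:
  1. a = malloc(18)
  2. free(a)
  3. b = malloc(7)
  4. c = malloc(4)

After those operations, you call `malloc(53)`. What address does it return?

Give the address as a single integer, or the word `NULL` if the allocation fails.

Op 1: a = malloc(18) -> a = 0; heap: [0-17 ALLOC][18-62 FREE]
Op 2: free(a) -> (freed a); heap: [0-62 FREE]
Op 3: b = malloc(7) -> b = 0; heap: [0-6 ALLOC][7-62 FREE]
Op 4: c = malloc(4) -> c = 7; heap: [0-6 ALLOC][7-10 ALLOC][11-62 FREE]
malloc(53): first-fit scan over [0-6 ALLOC][7-10 ALLOC][11-62 FREE] -> NULL

Answer: NULL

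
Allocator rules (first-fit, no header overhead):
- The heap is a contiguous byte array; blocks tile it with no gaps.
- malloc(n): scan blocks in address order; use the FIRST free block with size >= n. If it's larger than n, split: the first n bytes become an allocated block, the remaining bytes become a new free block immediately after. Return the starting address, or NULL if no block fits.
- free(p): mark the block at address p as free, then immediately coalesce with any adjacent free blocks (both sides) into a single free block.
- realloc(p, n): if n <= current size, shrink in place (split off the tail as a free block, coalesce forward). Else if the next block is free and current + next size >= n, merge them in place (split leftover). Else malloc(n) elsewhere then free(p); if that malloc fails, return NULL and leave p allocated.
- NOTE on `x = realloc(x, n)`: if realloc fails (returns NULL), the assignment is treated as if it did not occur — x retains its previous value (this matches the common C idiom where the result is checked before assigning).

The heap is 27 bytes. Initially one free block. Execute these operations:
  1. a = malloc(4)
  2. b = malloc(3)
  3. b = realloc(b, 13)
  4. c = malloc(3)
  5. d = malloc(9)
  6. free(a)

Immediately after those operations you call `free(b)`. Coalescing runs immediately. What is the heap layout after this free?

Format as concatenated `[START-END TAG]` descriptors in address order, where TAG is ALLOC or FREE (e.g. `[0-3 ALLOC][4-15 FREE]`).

Answer: [0-16 FREE][17-19 ALLOC][20-26 FREE]

Derivation:
Op 1: a = malloc(4) -> a = 0; heap: [0-3 ALLOC][4-26 FREE]
Op 2: b = malloc(3) -> b = 4; heap: [0-3 ALLOC][4-6 ALLOC][7-26 FREE]
Op 3: b = realloc(b, 13) -> b = 4; heap: [0-3 ALLOC][4-16 ALLOC][17-26 FREE]
Op 4: c = malloc(3) -> c = 17; heap: [0-3 ALLOC][4-16 ALLOC][17-19 ALLOC][20-26 FREE]
Op 5: d = malloc(9) -> d = NULL; heap: [0-3 ALLOC][4-16 ALLOC][17-19 ALLOC][20-26 FREE]
Op 6: free(a) -> (freed a); heap: [0-3 FREE][4-16 ALLOC][17-19 ALLOC][20-26 FREE]
free(b): b = 4 -> block [4-16 ALLOC]; mark free, coalesce with adjacent free neighbors -> [0-16 FREE][17-19 ALLOC][20-26 FREE]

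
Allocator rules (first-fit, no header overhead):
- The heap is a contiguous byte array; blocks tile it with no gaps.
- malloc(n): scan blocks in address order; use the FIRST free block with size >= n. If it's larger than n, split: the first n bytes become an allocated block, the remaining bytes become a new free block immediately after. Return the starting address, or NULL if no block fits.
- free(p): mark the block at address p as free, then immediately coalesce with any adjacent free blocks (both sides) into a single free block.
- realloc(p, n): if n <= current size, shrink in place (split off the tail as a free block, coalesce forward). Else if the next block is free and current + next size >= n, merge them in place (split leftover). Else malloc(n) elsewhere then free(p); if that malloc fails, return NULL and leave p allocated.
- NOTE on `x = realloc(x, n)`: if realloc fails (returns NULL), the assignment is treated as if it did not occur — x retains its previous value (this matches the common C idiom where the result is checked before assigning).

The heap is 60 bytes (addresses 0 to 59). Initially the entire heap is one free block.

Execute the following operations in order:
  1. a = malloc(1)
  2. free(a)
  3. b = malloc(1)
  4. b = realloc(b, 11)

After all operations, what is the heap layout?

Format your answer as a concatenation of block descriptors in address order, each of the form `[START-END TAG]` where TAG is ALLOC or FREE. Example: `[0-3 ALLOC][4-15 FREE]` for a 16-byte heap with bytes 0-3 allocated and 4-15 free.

Answer: [0-10 ALLOC][11-59 FREE]

Derivation:
Op 1: a = malloc(1) -> a = 0; heap: [0-0 ALLOC][1-59 FREE]
Op 2: free(a) -> (freed a); heap: [0-59 FREE]
Op 3: b = malloc(1) -> b = 0; heap: [0-0 ALLOC][1-59 FREE]
Op 4: b = realloc(b, 11) -> b = 0; heap: [0-10 ALLOC][11-59 FREE]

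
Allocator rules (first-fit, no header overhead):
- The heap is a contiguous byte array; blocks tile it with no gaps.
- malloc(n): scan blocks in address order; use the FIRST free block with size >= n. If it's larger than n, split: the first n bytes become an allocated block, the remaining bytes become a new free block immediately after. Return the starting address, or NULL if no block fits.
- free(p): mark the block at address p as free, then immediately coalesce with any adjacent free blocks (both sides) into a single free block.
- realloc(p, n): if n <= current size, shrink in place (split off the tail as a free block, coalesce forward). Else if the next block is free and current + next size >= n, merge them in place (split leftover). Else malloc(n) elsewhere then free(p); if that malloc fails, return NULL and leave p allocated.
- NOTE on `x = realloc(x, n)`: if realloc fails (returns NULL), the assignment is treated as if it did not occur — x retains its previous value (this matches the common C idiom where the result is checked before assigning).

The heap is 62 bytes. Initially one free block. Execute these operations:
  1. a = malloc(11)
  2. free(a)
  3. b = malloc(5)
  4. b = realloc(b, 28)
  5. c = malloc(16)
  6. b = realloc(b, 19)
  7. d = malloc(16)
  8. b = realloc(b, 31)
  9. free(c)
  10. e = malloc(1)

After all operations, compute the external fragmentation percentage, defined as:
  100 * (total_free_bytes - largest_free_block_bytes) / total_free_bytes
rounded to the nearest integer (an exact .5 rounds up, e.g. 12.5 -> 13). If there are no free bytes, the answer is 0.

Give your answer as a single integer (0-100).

Op 1: a = malloc(11) -> a = 0; heap: [0-10 ALLOC][11-61 FREE]
Op 2: free(a) -> (freed a); heap: [0-61 FREE]
Op 3: b = malloc(5) -> b = 0; heap: [0-4 ALLOC][5-61 FREE]
Op 4: b = realloc(b, 28) -> b = 0; heap: [0-27 ALLOC][28-61 FREE]
Op 5: c = malloc(16) -> c = 28; heap: [0-27 ALLOC][28-43 ALLOC][44-61 FREE]
Op 6: b = realloc(b, 19) -> b = 0; heap: [0-18 ALLOC][19-27 FREE][28-43 ALLOC][44-61 FREE]
Op 7: d = malloc(16) -> d = 44; heap: [0-18 ALLOC][19-27 FREE][28-43 ALLOC][44-59 ALLOC][60-61 FREE]
Op 8: b = realloc(b, 31) -> NULL (b unchanged); heap: [0-18 ALLOC][19-27 FREE][28-43 ALLOC][44-59 ALLOC][60-61 FREE]
Op 9: free(c) -> (freed c); heap: [0-18 ALLOC][19-43 FREE][44-59 ALLOC][60-61 FREE]
Op 10: e = malloc(1) -> e = 19; heap: [0-18 ALLOC][19-19 ALLOC][20-43 FREE][44-59 ALLOC][60-61 FREE]
Free blocks: [24 2] total_free=26 largest=24 -> 100*(26-24)/26 = 200/26 ≈ 7.692 -> rounds to 8

Answer: 8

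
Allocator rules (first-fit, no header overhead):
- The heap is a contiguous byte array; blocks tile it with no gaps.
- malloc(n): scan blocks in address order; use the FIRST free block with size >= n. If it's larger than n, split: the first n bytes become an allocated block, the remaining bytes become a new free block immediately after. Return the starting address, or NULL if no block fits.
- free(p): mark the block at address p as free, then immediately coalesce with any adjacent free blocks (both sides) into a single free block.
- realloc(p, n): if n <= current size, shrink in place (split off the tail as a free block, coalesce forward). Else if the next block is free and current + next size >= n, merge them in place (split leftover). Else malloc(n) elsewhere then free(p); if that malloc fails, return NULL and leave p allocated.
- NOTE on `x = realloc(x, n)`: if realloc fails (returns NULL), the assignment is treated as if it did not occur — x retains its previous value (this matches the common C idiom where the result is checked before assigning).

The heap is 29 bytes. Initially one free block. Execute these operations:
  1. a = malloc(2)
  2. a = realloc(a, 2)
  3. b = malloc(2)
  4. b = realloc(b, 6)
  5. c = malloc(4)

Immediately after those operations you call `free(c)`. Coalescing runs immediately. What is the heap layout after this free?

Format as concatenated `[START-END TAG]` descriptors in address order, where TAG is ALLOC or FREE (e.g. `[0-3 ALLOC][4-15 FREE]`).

Op 1: a = malloc(2) -> a = 0; heap: [0-1 ALLOC][2-28 FREE]
Op 2: a = realloc(a, 2) -> a = 0; heap: [0-1 ALLOC][2-28 FREE]
Op 3: b = malloc(2) -> b = 2; heap: [0-1 ALLOC][2-3 ALLOC][4-28 FREE]
Op 4: b = realloc(b, 6) -> b = 2; heap: [0-1 ALLOC][2-7 ALLOC][8-28 FREE]
Op 5: c = malloc(4) -> c = 8; heap: [0-1 ALLOC][2-7 ALLOC][8-11 ALLOC][12-28 FREE]
free(c): c = 8 -> block [8-11 ALLOC]; mark free, coalesce with adjacent free neighbors -> [0-1 ALLOC][2-7 ALLOC][8-28 FREE]

Answer: [0-1 ALLOC][2-7 ALLOC][8-28 FREE]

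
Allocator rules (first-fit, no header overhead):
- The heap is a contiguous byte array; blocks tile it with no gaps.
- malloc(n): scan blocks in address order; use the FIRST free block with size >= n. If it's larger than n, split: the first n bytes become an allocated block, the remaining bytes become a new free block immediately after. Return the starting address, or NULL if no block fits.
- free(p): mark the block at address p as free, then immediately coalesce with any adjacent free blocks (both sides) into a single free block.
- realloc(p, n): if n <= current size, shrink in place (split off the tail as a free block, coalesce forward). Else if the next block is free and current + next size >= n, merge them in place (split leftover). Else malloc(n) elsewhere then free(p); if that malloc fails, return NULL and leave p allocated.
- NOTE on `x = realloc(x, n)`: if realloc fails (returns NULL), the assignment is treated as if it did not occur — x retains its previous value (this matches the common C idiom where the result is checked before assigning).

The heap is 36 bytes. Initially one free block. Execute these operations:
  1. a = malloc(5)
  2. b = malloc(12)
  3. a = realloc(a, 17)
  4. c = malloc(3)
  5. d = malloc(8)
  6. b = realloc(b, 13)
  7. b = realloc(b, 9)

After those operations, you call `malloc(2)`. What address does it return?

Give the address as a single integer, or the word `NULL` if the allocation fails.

Op 1: a = malloc(5) -> a = 0; heap: [0-4 ALLOC][5-35 FREE]
Op 2: b = malloc(12) -> b = 5; heap: [0-4 ALLOC][5-16 ALLOC][17-35 FREE]
Op 3: a = realloc(a, 17) -> a = 17; heap: [0-4 FREE][5-16 ALLOC][17-33 ALLOC][34-35 FREE]
Op 4: c = malloc(3) -> c = 0; heap: [0-2 ALLOC][3-4 FREE][5-16 ALLOC][17-33 ALLOC][34-35 FREE]
Op 5: d = malloc(8) -> d = NULL; heap: [0-2 ALLOC][3-4 FREE][5-16 ALLOC][17-33 ALLOC][34-35 FREE]
Op 6: b = realloc(b, 13) -> NULL (b unchanged); heap: [0-2 ALLOC][3-4 FREE][5-16 ALLOC][17-33 ALLOC][34-35 FREE]
Op 7: b = realloc(b, 9) -> b = 5; heap: [0-2 ALLOC][3-4 FREE][5-13 ALLOC][14-16 FREE][17-33 ALLOC][34-35 FREE]
malloc(2): first-fit scan over [0-2 ALLOC][3-4 FREE][5-13 ALLOC][14-16 FREE][17-33 ALLOC][34-35 FREE] -> 3

Answer: 3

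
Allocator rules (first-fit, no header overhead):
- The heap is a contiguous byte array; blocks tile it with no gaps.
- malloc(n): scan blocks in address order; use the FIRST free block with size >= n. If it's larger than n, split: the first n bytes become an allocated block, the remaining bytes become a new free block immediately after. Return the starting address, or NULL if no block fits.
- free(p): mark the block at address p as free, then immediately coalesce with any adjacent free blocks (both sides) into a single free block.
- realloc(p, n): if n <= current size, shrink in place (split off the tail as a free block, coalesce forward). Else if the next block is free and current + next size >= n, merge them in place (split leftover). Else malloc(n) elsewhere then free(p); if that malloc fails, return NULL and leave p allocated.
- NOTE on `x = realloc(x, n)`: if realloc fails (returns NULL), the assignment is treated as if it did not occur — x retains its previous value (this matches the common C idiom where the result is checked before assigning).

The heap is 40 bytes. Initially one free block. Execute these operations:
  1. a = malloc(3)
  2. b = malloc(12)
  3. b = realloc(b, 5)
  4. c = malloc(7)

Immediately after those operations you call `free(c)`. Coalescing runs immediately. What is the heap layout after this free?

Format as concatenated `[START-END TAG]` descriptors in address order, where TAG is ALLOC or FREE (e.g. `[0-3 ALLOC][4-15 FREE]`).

Answer: [0-2 ALLOC][3-7 ALLOC][8-39 FREE]

Derivation:
Op 1: a = malloc(3) -> a = 0; heap: [0-2 ALLOC][3-39 FREE]
Op 2: b = malloc(12) -> b = 3; heap: [0-2 ALLOC][3-14 ALLOC][15-39 FREE]
Op 3: b = realloc(b, 5) -> b = 3; heap: [0-2 ALLOC][3-7 ALLOC][8-39 FREE]
Op 4: c = malloc(7) -> c = 8; heap: [0-2 ALLOC][3-7 ALLOC][8-14 ALLOC][15-39 FREE]
free(c): c = 8 -> block [8-14 ALLOC]; mark free, coalesce with adjacent free neighbors -> [0-2 ALLOC][3-7 ALLOC][8-39 FREE]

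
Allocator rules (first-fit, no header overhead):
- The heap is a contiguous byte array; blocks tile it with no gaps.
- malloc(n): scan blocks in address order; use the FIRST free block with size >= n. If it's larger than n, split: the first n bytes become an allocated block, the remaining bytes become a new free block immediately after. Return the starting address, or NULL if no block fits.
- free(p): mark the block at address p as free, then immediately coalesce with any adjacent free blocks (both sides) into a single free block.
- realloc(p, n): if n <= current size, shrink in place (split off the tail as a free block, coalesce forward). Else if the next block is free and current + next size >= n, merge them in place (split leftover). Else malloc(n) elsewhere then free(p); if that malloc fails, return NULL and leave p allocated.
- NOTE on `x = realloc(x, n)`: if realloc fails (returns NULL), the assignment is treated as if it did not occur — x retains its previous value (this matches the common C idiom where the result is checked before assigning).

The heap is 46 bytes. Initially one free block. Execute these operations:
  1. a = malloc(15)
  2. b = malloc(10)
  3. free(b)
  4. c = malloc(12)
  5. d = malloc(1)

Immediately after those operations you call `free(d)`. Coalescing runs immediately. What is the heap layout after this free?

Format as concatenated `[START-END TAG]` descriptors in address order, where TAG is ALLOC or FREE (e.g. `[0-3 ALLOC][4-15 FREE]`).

Op 1: a = malloc(15) -> a = 0; heap: [0-14 ALLOC][15-45 FREE]
Op 2: b = malloc(10) -> b = 15; heap: [0-14 ALLOC][15-24 ALLOC][25-45 FREE]
Op 3: free(b) -> (freed b); heap: [0-14 ALLOC][15-45 FREE]
Op 4: c = malloc(12) -> c = 15; heap: [0-14 ALLOC][15-26 ALLOC][27-45 FREE]
Op 5: d = malloc(1) -> d = 27; heap: [0-14 ALLOC][15-26 ALLOC][27-27 ALLOC][28-45 FREE]
free(d): d = 27 -> block [27-27 ALLOC]; mark free, coalesce with adjacent free neighbors -> [0-14 ALLOC][15-26 ALLOC][27-45 FREE]

Answer: [0-14 ALLOC][15-26 ALLOC][27-45 FREE]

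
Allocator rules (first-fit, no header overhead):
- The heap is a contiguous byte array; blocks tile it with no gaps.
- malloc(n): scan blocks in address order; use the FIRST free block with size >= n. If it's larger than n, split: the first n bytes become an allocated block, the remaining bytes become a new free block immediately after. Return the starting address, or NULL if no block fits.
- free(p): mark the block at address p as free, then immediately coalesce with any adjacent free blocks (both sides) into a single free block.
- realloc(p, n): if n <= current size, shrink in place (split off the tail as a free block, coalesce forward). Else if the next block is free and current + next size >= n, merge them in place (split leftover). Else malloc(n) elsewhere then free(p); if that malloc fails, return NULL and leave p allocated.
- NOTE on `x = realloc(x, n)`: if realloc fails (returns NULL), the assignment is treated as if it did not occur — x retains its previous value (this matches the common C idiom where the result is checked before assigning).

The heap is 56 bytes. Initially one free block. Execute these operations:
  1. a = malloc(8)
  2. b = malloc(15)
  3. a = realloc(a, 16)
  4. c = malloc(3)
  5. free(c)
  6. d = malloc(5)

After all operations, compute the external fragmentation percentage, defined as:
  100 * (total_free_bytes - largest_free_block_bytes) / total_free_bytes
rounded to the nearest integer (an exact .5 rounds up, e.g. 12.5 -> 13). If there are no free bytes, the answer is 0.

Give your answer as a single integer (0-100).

Op 1: a = malloc(8) -> a = 0; heap: [0-7 ALLOC][8-55 FREE]
Op 2: b = malloc(15) -> b = 8; heap: [0-7 ALLOC][8-22 ALLOC][23-55 FREE]
Op 3: a = realloc(a, 16) -> a = 23; heap: [0-7 FREE][8-22 ALLOC][23-38 ALLOC][39-55 FREE]
Op 4: c = malloc(3) -> c = 0; heap: [0-2 ALLOC][3-7 FREE][8-22 ALLOC][23-38 ALLOC][39-55 FREE]
Op 5: free(c) -> (freed c); heap: [0-7 FREE][8-22 ALLOC][23-38 ALLOC][39-55 FREE]
Op 6: d = malloc(5) -> d = 0; heap: [0-4 ALLOC][5-7 FREE][8-22 ALLOC][23-38 ALLOC][39-55 FREE]
Free blocks: [3 17] total_free=20 largest=17 -> 100*(20-17)/20 = 300/20 = 15

Answer: 15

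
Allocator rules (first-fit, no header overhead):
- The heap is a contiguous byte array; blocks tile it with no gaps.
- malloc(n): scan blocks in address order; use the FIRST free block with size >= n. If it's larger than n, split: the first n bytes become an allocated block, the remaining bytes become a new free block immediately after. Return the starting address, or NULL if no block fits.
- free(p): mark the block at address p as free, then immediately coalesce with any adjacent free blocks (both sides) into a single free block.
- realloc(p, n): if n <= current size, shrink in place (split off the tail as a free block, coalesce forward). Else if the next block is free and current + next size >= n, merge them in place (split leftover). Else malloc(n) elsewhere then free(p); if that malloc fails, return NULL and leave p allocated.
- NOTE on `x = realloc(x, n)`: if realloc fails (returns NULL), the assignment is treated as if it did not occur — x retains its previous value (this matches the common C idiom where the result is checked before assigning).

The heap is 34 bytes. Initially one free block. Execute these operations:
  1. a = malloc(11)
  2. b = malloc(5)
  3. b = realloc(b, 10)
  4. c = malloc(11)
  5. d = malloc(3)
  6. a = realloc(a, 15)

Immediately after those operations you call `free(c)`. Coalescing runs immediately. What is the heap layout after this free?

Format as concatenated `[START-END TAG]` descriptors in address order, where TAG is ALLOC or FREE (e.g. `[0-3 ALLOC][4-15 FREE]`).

Op 1: a = malloc(11) -> a = 0; heap: [0-10 ALLOC][11-33 FREE]
Op 2: b = malloc(5) -> b = 11; heap: [0-10 ALLOC][11-15 ALLOC][16-33 FREE]
Op 3: b = realloc(b, 10) -> b = 11; heap: [0-10 ALLOC][11-20 ALLOC][21-33 FREE]
Op 4: c = malloc(11) -> c = 21; heap: [0-10 ALLOC][11-20 ALLOC][21-31 ALLOC][32-33 FREE]
Op 5: d = malloc(3) -> d = NULL; heap: [0-10 ALLOC][11-20 ALLOC][21-31 ALLOC][32-33 FREE]
Op 6: a = realloc(a, 15) -> NULL (a unchanged); heap: [0-10 ALLOC][11-20 ALLOC][21-31 ALLOC][32-33 FREE]
free(c): c = 21 -> block [21-31 ALLOC]; mark free, coalesce with adjacent free neighbors -> [0-10 ALLOC][11-20 ALLOC][21-33 FREE]

Answer: [0-10 ALLOC][11-20 ALLOC][21-33 FREE]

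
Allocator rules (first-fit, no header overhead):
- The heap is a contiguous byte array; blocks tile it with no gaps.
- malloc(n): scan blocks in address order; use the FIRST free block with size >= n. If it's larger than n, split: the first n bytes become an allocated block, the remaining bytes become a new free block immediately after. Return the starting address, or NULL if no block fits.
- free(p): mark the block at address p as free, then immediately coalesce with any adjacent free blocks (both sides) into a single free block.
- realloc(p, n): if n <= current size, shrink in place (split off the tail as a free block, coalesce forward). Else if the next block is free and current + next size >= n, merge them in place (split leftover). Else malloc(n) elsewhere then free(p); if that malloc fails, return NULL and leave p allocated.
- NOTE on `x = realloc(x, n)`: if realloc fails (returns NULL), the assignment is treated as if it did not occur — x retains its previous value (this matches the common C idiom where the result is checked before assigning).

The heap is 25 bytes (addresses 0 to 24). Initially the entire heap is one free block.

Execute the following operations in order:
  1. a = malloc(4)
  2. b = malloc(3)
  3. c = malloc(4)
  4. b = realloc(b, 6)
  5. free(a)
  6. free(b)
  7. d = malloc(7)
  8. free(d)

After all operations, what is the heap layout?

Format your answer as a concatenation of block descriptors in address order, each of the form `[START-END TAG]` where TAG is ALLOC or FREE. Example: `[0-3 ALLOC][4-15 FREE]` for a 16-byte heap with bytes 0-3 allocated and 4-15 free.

Answer: [0-6 FREE][7-10 ALLOC][11-24 FREE]

Derivation:
Op 1: a = malloc(4) -> a = 0; heap: [0-3 ALLOC][4-24 FREE]
Op 2: b = malloc(3) -> b = 4; heap: [0-3 ALLOC][4-6 ALLOC][7-24 FREE]
Op 3: c = malloc(4) -> c = 7; heap: [0-3 ALLOC][4-6 ALLOC][7-10 ALLOC][11-24 FREE]
Op 4: b = realloc(b, 6) -> b = 11; heap: [0-3 ALLOC][4-6 FREE][7-10 ALLOC][11-16 ALLOC][17-24 FREE]
Op 5: free(a) -> (freed a); heap: [0-6 FREE][7-10 ALLOC][11-16 ALLOC][17-24 FREE]
Op 6: free(b) -> (freed b); heap: [0-6 FREE][7-10 ALLOC][11-24 FREE]
Op 7: d = malloc(7) -> d = 0; heap: [0-6 ALLOC][7-10 ALLOC][11-24 FREE]
Op 8: free(d) -> (freed d); heap: [0-6 FREE][7-10 ALLOC][11-24 FREE]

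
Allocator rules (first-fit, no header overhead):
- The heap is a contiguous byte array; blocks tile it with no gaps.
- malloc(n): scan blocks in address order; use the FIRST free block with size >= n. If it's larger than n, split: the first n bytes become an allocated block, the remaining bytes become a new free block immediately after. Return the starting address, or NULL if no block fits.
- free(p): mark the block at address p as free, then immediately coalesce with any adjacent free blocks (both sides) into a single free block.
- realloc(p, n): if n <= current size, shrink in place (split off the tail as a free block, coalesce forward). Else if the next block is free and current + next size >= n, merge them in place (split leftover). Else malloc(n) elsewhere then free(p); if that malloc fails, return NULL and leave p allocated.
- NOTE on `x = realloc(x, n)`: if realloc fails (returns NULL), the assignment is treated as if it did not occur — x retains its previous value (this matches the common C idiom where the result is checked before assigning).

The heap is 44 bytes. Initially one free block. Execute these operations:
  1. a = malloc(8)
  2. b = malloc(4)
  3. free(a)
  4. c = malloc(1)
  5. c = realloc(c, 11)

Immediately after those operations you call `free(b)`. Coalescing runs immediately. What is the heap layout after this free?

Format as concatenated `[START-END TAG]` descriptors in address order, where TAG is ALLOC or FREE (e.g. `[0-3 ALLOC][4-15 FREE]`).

Answer: [0-11 FREE][12-22 ALLOC][23-43 FREE]

Derivation:
Op 1: a = malloc(8) -> a = 0; heap: [0-7 ALLOC][8-43 FREE]
Op 2: b = malloc(4) -> b = 8; heap: [0-7 ALLOC][8-11 ALLOC][12-43 FREE]
Op 3: free(a) -> (freed a); heap: [0-7 FREE][8-11 ALLOC][12-43 FREE]
Op 4: c = malloc(1) -> c = 0; heap: [0-0 ALLOC][1-7 FREE][8-11 ALLOC][12-43 FREE]
Op 5: c = realloc(c, 11) -> c = 12; heap: [0-7 FREE][8-11 ALLOC][12-22 ALLOC][23-43 FREE]
free(b): b = 8 -> block [8-11 ALLOC]; mark free, coalesce with adjacent free neighbors -> [0-11 FREE][12-22 ALLOC][23-43 FREE]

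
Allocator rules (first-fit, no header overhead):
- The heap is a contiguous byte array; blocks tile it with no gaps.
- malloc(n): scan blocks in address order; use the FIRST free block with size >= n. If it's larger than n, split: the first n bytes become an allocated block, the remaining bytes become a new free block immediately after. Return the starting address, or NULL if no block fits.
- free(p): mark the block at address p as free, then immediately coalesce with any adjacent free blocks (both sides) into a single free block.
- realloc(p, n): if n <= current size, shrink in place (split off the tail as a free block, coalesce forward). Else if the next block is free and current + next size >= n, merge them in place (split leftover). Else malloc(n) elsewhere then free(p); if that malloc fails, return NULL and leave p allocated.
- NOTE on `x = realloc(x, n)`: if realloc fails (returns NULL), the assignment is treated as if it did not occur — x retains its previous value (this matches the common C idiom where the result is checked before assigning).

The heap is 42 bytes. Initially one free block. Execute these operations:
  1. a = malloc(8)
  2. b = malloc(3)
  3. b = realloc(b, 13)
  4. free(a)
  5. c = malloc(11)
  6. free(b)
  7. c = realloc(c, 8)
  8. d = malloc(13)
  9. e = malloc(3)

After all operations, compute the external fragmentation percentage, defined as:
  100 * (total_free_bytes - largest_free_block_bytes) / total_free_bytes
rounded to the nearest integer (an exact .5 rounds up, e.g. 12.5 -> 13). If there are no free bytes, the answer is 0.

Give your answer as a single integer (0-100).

Answer: 28

Derivation:
Op 1: a = malloc(8) -> a = 0; heap: [0-7 ALLOC][8-41 FREE]
Op 2: b = malloc(3) -> b = 8; heap: [0-7 ALLOC][8-10 ALLOC][11-41 FREE]
Op 3: b = realloc(b, 13) -> b = 8; heap: [0-7 ALLOC][8-20 ALLOC][21-41 FREE]
Op 4: free(a) -> (freed a); heap: [0-7 FREE][8-20 ALLOC][21-41 FREE]
Op 5: c = malloc(11) -> c = 21; heap: [0-7 FREE][8-20 ALLOC][21-31 ALLOC][32-41 FREE]
Op 6: free(b) -> (freed b); heap: [0-20 FREE][21-31 ALLOC][32-41 FREE]
Op 7: c = realloc(c, 8) -> c = 21; heap: [0-20 FREE][21-28 ALLOC][29-41 FREE]
Op 8: d = malloc(13) -> d = 0; heap: [0-12 ALLOC][13-20 FREE][21-28 ALLOC][29-41 FREE]
Op 9: e = malloc(3) -> e = 13; heap: [0-12 ALLOC][13-15 ALLOC][16-20 FREE][21-28 ALLOC][29-41 FREE]
Free blocks: [5 13] total_free=18 largest=13 -> 100*(18-13)/18 = 500/18 ≈ 27.778 -> rounds to 28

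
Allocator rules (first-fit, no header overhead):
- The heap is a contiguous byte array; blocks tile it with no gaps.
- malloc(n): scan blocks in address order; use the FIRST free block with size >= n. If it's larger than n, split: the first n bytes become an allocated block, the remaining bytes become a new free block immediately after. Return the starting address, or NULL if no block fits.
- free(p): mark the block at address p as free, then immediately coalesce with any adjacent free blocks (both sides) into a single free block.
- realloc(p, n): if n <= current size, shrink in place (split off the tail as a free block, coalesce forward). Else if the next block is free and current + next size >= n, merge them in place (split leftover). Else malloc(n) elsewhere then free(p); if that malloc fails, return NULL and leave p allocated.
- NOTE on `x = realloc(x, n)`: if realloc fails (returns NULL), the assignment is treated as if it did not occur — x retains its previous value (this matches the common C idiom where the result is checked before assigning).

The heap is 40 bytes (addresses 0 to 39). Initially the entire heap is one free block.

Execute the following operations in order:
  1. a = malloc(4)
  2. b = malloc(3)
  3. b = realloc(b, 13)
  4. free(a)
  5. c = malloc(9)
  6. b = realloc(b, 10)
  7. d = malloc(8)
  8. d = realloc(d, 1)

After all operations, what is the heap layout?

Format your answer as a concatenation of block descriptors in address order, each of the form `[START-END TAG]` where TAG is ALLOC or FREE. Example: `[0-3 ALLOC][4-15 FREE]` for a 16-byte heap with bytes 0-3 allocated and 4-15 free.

Answer: [0-3 FREE][4-13 ALLOC][14-16 FREE][17-25 ALLOC][26-26 ALLOC][27-39 FREE]

Derivation:
Op 1: a = malloc(4) -> a = 0; heap: [0-3 ALLOC][4-39 FREE]
Op 2: b = malloc(3) -> b = 4; heap: [0-3 ALLOC][4-6 ALLOC][7-39 FREE]
Op 3: b = realloc(b, 13) -> b = 4; heap: [0-3 ALLOC][4-16 ALLOC][17-39 FREE]
Op 4: free(a) -> (freed a); heap: [0-3 FREE][4-16 ALLOC][17-39 FREE]
Op 5: c = malloc(9) -> c = 17; heap: [0-3 FREE][4-16 ALLOC][17-25 ALLOC][26-39 FREE]
Op 6: b = realloc(b, 10) -> b = 4; heap: [0-3 FREE][4-13 ALLOC][14-16 FREE][17-25 ALLOC][26-39 FREE]
Op 7: d = malloc(8) -> d = 26; heap: [0-3 FREE][4-13 ALLOC][14-16 FREE][17-25 ALLOC][26-33 ALLOC][34-39 FREE]
Op 8: d = realloc(d, 1) -> d = 26; heap: [0-3 FREE][4-13 ALLOC][14-16 FREE][17-25 ALLOC][26-26 ALLOC][27-39 FREE]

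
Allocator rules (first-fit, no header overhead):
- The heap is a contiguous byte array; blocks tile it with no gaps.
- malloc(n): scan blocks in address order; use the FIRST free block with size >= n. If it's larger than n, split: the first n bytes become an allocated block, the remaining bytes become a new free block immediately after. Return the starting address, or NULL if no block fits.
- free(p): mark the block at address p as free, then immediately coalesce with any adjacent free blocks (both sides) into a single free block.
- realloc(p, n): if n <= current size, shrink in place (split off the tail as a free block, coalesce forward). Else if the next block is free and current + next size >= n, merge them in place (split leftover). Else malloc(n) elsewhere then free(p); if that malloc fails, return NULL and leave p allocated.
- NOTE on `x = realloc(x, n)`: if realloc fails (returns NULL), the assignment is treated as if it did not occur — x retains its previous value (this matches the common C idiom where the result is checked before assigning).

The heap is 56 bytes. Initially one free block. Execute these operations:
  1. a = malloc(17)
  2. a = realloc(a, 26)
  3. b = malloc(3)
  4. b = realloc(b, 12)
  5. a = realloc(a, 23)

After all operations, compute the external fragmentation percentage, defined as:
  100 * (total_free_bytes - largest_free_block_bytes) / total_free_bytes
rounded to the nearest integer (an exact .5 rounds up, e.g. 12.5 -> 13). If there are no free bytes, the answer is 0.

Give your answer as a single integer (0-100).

Answer: 14

Derivation:
Op 1: a = malloc(17) -> a = 0; heap: [0-16 ALLOC][17-55 FREE]
Op 2: a = realloc(a, 26) -> a = 0; heap: [0-25 ALLOC][26-55 FREE]
Op 3: b = malloc(3) -> b = 26; heap: [0-25 ALLOC][26-28 ALLOC][29-55 FREE]
Op 4: b = realloc(b, 12) -> b = 26; heap: [0-25 ALLOC][26-37 ALLOC][38-55 FREE]
Op 5: a = realloc(a, 23) -> a = 0; heap: [0-22 ALLOC][23-25 FREE][26-37 ALLOC][38-55 FREE]
Free blocks: [3 18] total_free=21 largest=18 -> 100*(21-18)/21 = 300/21 ≈ 14.286 -> rounds to 14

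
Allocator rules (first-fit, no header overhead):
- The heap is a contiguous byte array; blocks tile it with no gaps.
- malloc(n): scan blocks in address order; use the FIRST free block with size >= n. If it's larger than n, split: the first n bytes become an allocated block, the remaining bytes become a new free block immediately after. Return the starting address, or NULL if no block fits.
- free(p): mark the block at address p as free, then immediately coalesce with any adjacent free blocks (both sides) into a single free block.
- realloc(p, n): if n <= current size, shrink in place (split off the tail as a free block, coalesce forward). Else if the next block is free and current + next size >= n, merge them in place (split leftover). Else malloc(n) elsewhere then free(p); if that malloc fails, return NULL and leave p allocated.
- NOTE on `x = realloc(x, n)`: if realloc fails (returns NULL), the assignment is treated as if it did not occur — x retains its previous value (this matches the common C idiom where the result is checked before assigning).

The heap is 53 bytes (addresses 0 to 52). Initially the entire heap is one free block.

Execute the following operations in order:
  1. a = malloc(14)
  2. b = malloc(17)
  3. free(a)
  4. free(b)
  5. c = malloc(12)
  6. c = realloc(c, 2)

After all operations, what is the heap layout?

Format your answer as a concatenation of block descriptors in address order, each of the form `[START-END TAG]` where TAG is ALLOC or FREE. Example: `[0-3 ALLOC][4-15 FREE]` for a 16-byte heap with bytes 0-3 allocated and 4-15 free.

Answer: [0-1 ALLOC][2-52 FREE]

Derivation:
Op 1: a = malloc(14) -> a = 0; heap: [0-13 ALLOC][14-52 FREE]
Op 2: b = malloc(17) -> b = 14; heap: [0-13 ALLOC][14-30 ALLOC][31-52 FREE]
Op 3: free(a) -> (freed a); heap: [0-13 FREE][14-30 ALLOC][31-52 FREE]
Op 4: free(b) -> (freed b); heap: [0-52 FREE]
Op 5: c = malloc(12) -> c = 0; heap: [0-11 ALLOC][12-52 FREE]
Op 6: c = realloc(c, 2) -> c = 0; heap: [0-1 ALLOC][2-52 FREE]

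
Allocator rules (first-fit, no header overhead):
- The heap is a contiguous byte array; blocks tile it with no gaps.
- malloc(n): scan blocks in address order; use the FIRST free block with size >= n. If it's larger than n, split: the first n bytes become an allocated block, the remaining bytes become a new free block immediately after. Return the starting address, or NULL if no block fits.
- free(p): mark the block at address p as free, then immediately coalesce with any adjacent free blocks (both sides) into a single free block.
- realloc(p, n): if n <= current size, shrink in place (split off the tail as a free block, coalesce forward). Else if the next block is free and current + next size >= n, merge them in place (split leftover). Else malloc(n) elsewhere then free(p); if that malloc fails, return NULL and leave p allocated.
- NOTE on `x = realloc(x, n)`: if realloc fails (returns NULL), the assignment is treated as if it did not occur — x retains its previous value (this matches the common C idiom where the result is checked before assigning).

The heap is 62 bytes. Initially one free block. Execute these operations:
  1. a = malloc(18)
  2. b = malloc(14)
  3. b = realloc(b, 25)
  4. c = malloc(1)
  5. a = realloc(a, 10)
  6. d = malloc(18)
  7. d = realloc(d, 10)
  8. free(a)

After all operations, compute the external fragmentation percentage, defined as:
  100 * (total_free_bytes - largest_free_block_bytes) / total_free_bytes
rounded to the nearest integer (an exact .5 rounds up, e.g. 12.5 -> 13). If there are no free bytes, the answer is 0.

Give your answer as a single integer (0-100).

Answer: 31

Derivation:
Op 1: a = malloc(18) -> a = 0; heap: [0-17 ALLOC][18-61 FREE]
Op 2: b = malloc(14) -> b = 18; heap: [0-17 ALLOC][18-31 ALLOC][32-61 FREE]
Op 3: b = realloc(b, 25) -> b = 18; heap: [0-17 ALLOC][18-42 ALLOC][43-61 FREE]
Op 4: c = malloc(1) -> c = 43; heap: [0-17 ALLOC][18-42 ALLOC][43-43 ALLOC][44-61 FREE]
Op 5: a = realloc(a, 10) -> a = 0; heap: [0-9 ALLOC][10-17 FREE][18-42 ALLOC][43-43 ALLOC][44-61 FREE]
Op 6: d = malloc(18) -> d = 44; heap: [0-9 ALLOC][10-17 FREE][18-42 ALLOC][43-43 ALLOC][44-61 ALLOC]
Op 7: d = realloc(d, 10) -> d = 44; heap: [0-9 ALLOC][10-17 FREE][18-42 ALLOC][43-43 ALLOC][44-53 ALLOC][54-61 FREE]
Op 8: free(a) -> (freed a); heap: [0-17 FREE][18-42 ALLOC][43-43 ALLOC][44-53 ALLOC][54-61 FREE]
Free blocks: [18 8] total_free=26 largest=18 -> 100*(26-18)/26 = 800/26 ≈ 30.769 -> rounds to 31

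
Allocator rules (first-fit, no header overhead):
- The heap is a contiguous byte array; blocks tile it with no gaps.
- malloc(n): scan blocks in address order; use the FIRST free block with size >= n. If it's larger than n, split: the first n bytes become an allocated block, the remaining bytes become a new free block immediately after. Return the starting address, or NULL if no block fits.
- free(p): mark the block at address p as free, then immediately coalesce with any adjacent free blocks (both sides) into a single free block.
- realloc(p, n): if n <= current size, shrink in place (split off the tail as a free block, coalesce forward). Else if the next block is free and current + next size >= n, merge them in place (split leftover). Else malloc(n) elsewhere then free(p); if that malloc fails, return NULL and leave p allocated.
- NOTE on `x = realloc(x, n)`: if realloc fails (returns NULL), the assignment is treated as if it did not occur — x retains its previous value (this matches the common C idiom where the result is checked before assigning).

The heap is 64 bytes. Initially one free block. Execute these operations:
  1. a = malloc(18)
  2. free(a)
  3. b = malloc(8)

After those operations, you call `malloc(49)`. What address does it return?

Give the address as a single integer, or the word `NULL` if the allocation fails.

Op 1: a = malloc(18) -> a = 0; heap: [0-17 ALLOC][18-63 FREE]
Op 2: free(a) -> (freed a); heap: [0-63 FREE]
Op 3: b = malloc(8) -> b = 0; heap: [0-7 ALLOC][8-63 FREE]
malloc(49): first-fit scan over [0-7 ALLOC][8-63 FREE] -> 8

Answer: 8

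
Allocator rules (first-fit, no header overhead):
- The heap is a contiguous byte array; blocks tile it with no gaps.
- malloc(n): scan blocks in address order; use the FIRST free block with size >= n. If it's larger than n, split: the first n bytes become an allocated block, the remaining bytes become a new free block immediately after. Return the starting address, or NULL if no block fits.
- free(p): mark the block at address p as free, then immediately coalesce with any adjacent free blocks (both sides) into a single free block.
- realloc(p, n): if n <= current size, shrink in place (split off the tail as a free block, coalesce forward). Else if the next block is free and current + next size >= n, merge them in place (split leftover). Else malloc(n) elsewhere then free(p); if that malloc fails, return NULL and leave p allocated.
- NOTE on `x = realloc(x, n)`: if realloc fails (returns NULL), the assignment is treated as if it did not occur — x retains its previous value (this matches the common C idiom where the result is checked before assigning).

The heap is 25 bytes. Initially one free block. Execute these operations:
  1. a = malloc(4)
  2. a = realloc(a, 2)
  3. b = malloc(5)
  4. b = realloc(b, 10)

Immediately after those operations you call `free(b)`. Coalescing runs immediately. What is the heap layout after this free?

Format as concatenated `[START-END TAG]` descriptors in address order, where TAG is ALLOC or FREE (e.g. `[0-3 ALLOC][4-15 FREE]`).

Answer: [0-1 ALLOC][2-24 FREE]

Derivation:
Op 1: a = malloc(4) -> a = 0; heap: [0-3 ALLOC][4-24 FREE]
Op 2: a = realloc(a, 2) -> a = 0; heap: [0-1 ALLOC][2-24 FREE]
Op 3: b = malloc(5) -> b = 2; heap: [0-1 ALLOC][2-6 ALLOC][7-24 FREE]
Op 4: b = realloc(b, 10) -> b = 2; heap: [0-1 ALLOC][2-11 ALLOC][12-24 FREE]
free(b): b = 2 -> block [2-11 ALLOC]; mark free, coalesce with adjacent free neighbors -> [0-1 ALLOC][2-24 FREE]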